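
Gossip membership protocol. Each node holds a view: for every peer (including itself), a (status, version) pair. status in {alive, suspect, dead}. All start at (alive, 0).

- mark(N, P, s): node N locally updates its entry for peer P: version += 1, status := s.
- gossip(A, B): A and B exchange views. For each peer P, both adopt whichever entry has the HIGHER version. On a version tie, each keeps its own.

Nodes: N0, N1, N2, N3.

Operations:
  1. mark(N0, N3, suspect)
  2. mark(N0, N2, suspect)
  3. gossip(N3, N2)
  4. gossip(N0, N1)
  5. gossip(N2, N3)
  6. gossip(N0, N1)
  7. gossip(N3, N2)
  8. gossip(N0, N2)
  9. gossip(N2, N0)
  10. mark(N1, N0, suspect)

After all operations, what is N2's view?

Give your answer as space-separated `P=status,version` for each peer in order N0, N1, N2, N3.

Answer: N0=alive,0 N1=alive,0 N2=suspect,1 N3=suspect,1

Derivation:
Op 1: N0 marks N3=suspect -> (suspect,v1)
Op 2: N0 marks N2=suspect -> (suspect,v1)
Op 3: gossip N3<->N2 -> N3.N0=(alive,v0) N3.N1=(alive,v0) N3.N2=(alive,v0) N3.N3=(alive,v0) | N2.N0=(alive,v0) N2.N1=(alive,v0) N2.N2=(alive,v0) N2.N3=(alive,v0)
Op 4: gossip N0<->N1 -> N0.N0=(alive,v0) N0.N1=(alive,v0) N0.N2=(suspect,v1) N0.N3=(suspect,v1) | N1.N0=(alive,v0) N1.N1=(alive,v0) N1.N2=(suspect,v1) N1.N3=(suspect,v1)
Op 5: gossip N2<->N3 -> N2.N0=(alive,v0) N2.N1=(alive,v0) N2.N2=(alive,v0) N2.N3=(alive,v0) | N3.N0=(alive,v0) N3.N1=(alive,v0) N3.N2=(alive,v0) N3.N3=(alive,v0)
Op 6: gossip N0<->N1 -> N0.N0=(alive,v0) N0.N1=(alive,v0) N0.N2=(suspect,v1) N0.N3=(suspect,v1) | N1.N0=(alive,v0) N1.N1=(alive,v0) N1.N2=(suspect,v1) N1.N3=(suspect,v1)
Op 7: gossip N3<->N2 -> N3.N0=(alive,v0) N3.N1=(alive,v0) N3.N2=(alive,v0) N3.N3=(alive,v0) | N2.N0=(alive,v0) N2.N1=(alive,v0) N2.N2=(alive,v0) N2.N3=(alive,v0)
Op 8: gossip N0<->N2 -> N0.N0=(alive,v0) N0.N1=(alive,v0) N0.N2=(suspect,v1) N0.N3=(suspect,v1) | N2.N0=(alive,v0) N2.N1=(alive,v0) N2.N2=(suspect,v1) N2.N3=(suspect,v1)
Op 9: gossip N2<->N0 -> N2.N0=(alive,v0) N2.N1=(alive,v0) N2.N2=(suspect,v1) N2.N3=(suspect,v1) | N0.N0=(alive,v0) N0.N1=(alive,v0) N0.N2=(suspect,v1) N0.N3=(suspect,v1)
Op 10: N1 marks N0=suspect -> (suspect,v1)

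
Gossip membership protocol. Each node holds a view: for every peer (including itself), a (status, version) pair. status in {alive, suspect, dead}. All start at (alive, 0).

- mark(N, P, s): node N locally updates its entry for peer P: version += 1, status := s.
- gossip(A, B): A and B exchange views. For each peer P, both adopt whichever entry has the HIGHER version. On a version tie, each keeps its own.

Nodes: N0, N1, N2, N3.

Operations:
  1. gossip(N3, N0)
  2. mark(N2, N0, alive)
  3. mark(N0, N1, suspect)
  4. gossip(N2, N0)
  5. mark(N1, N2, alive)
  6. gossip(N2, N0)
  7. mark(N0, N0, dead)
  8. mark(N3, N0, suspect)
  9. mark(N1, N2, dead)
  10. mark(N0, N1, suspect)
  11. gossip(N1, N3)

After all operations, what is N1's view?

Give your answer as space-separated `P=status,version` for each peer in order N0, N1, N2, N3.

Op 1: gossip N3<->N0 -> N3.N0=(alive,v0) N3.N1=(alive,v0) N3.N2=(alive,v0) N3.N3=(alive,v0) | N0.N0=(alive,v0) N0.N1=(alive,v0) N0.N2=(alive,v0) N0.N3=(alive,v0)
Op 2: N2 marks N0=alive -> (alive,v1)
Op 3: N0 marks N1=suspect -> (suspect,v1)
Op 4: gossip N2<->N0 -> N2.N0=(alive,v1) N2.N1=(suspect,v1) N2.N2=(alive,v0) N2.N3=(alive,v0) | N0.N0=(alive,v1) N0.N1=(suspect,v1) N0.N2=(alive,v0) N0.N3=(alive,v0)
Op 5: N1 marks N2=alive -> (alive,v1)
Op 6: gossip N2<->N0 -> N2.N0=(alive,v1) N2.N1=(suspect,v1) N2.N2=(alive,v0) N2.N3=(alive,v0) | N0.N0=(alive,v1) N0.N1=(suspect,v1) N0.N2=(alive,v0) N0.N3=(alive,v0)
Op 7: N0 marks N0=dead -> (dead,v2)
Op 8: N3 marks N0=suspect -> (suspect,v1)
Op 9: N1 marks N2=dead -> (dead,v2)
Op 10: N0 marks N1=suspect -> (suspect,v2)
Op 11: gossip N1<->N3 -> N1.N0=(suspect,v1) N1.N1=(alive,v0) N1.N2=(dead,v2) N1.N3=(alive,v0) | N3.N0=(suspect,v1) N3.N1=(alive,v0) N3.N2=(dead,v2) N3.N3=(alive,v0)

Answer: N0=suspect,1 N1=alive,0 N2=dead,2 N3=alive,0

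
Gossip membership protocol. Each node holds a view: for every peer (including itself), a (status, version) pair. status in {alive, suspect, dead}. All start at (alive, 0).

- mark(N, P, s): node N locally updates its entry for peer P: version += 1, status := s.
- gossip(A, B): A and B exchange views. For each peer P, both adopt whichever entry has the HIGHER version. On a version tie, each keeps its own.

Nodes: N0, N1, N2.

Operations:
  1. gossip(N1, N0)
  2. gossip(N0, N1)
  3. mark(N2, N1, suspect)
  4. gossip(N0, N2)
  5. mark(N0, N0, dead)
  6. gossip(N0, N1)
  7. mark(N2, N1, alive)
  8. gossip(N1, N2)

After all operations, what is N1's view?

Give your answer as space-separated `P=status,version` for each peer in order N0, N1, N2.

Op 1: gossip N1<->N0 -> N1.N0=(alive,v0) N1.N1=(alive,v0) N1.N2=(alive,v0) | N0.N0=(alive,v0) N0.N1=(alive,v0) N0.N2=(alive,v0)
Op 2: gossip N0<->N1 -> N0.N0=(alive,v0) N0.N1=(alive,v0) N0.N2=(alive,v0) | N1.N0=(alive,v0) N1.N1=(alive,v0) N1.N2=(alive,v0)
Op 3: N2 marks N1=suspect -> (suspect,v1)
Op 4: gossip N0<->N2 -> N0.N0=(alive,v0) N0.N1=(suspect,v1) N0.N2=(alive,v0) | N2.N0=(alive,v0) N2.N1=(suspect,v1) N2.N2=(alive,v0)
Op 5: N0 marks N0=dead -> (dead,v1)
Op 6: gossip N0<->N1 -> N0.N0=(dead,v1) N0.N1=(suspect,v1) N0.N2=(alive,v0) | N1.N0=(dead,v1) N1.N1=(suspect,v1) N1.N2=(alive,v0)
Op 7: N2 marks N1=alive -> (alive,v2)
Op 8: gossip N1<->N2 -> N1.N0=(dead,v1) N1.N1=(alive,v2) N1.N2=(alive,v0) | N2.N0=(dead,v1) N2.N1=(alive,v2) N2.N2=(alive,v0)

Answer: N0=dead,1 N1=alive,2 N2=alive,0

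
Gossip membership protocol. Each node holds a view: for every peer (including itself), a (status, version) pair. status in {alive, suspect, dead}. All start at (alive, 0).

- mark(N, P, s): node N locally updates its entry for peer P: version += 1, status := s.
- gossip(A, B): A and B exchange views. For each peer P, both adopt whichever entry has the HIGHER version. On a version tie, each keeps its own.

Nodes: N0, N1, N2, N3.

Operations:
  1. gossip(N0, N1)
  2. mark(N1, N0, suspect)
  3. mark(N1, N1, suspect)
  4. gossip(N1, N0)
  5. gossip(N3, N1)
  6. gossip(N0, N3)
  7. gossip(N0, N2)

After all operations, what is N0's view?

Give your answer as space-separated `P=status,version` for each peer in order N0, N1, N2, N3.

Op 1: gossip N0<->N1 -> N0.N0=(alive,v0) N0.N1=(alive,v0) N0.N2=(alive,v0) N0.N3=(alive,v0) | N1.N0=(alive,v0) N1.N1=(alive,v0) N1.N2=(alive,v0) N1.N3=(alive,v0)
Op 2: N1 marks N0=suspect -> (suspect,v1)
Op 3: N1 marks N1=suspect -> (suspect,v1)
Op 4: gossip N1<->N0 -> N1.N0=(suspect,v1) N1.N1=(suspect,v1) N1.N2=(alive,v0) N1.N3=(alive,v0) | N0.N0=(suspect,v1) N0.N1=(suspect,v1) N0.N2=(alive,v0) N0.N3=(alive,v0)
Op 5: gossip N3<->N1 -> N3.N0=(suspect,v1) N3.N1=(suspect,v1) N3.N2=(alive,v0) N3.N3=(alive,v0) | N1.N0=(suspect,v1) N1.N1=(suspect,v1) N1.N2=(alive,v0) N1.N3=(alive,v0)
Op 6: gossip N0<->N3 -> N0.N0=(suspect,v1) N0.N1=(suspect,v1) N0.N2=(alive,v0) N0.N3=(alive,v0) | N3.N0=(suspect,v1) N3.N1=(suspect,v1) N3.N2=(alive,v0) N3.N3=(alive,v0)
Op 7: gossip N0<->N2 -> N0.N0=(suspect,v1) N0.N1=(suspect,v1) N0.N2=(alive,v0) N0.N3=(alive,v0) | N2.N0=(suspect,v1) N2.N1=(suspect,v1) N2.N2=(alive,v0) N2.N3=(alive,v0)

Answer: N0=suspect,1 N1=suspect,1 N2=alive,0 N3=alive,0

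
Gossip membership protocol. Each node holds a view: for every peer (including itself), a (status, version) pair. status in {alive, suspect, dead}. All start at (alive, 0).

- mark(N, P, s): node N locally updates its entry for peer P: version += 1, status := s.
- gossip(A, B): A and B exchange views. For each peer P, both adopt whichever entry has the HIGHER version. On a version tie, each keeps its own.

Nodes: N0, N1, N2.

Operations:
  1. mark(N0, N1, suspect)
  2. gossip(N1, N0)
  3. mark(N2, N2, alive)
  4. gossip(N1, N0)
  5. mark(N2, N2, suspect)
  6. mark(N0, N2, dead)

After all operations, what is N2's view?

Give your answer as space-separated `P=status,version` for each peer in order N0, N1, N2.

Answer: N0=alive,0 N1=alive,0 N2=suspect,2

Derivation:
Op 1: N0 marks N1=suspect -> (suspect,v1)
Op 2: gossip N1<->N0 -> N1.N0=(alive,v0) N1.N1=(suspect,v1) N1.N2=(alive,v0) | N0.N0=(alive,v0) N0.N1=(suspect,v1) N0.N2=(alive,v0)
Op 3: N2 marks N2=alive -> (alive,v1)
Op 4: gossip N1<->N0 -> N1.N0=(alive,v0) N1.N1=(suspect,v1) N1.N2=(alive,v0) | N0.N0=(alive,v0) N0.N1=(suspect,v1) N0.N2=(alive,v0)
Op 5: N2 marks N2=suspect -> (suspect,v2)
Op 6: N0 marks N2=dead -> (dead,v1)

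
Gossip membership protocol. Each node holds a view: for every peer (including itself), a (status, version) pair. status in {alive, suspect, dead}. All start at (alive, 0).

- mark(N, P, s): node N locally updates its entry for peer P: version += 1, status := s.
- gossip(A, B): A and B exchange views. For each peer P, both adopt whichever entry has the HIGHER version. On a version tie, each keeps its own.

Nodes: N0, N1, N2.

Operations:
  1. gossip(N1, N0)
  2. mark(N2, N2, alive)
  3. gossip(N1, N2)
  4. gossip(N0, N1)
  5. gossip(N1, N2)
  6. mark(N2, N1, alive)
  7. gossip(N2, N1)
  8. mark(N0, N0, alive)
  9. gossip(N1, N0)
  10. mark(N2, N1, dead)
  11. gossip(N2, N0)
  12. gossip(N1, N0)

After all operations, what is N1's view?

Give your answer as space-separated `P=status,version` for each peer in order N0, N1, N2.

Op 1: gossip N1<->N0 -> N1.N0=(alive,v0) N1.N1=(alive,v0) N1.N2=(alive,v0) | N0.N0=(alive,v0) N0.N1=(alive,v0) N0.N2=(alive,v0)
Op 2: N2 marks N2=alive -> (alive,v1)
Op 3: gossip N1<->N2 -> N1.N0=(alive,v0) N1.N1=(alive,v0) N1.N2=(alive,v1) | N2.N0=(alive,v0) N2.N1=(alive,v0) N2.N2=(alive,v1)
Op 4: gossip N0<->N1 -> N0.N0=(alive,v0) N0.N1=(alive,v0) N0.N2=(alive,v1) | N1.N0=(alive,v0) N1.N1=(alive,v0) N1.N2=(alive,v1)
Op 5: gossip N1<->N2 -> N1.N0=(alive,v0) N1.N1=(alive,v0) N1.N2=(alive,v1) | N2.N0=(alive,v0) N2.N1=(alive,v0) N2.N2=(alive,v1)
Op 6: N2 marks N1=alive -> (alive,v1)
Op 7: gossip N2<->N1 -> N2.N0=(alive,v0) N2.N1=(alive,v1) N2.N2=(alive,v1) | N1.N0=(alive,v0) N1.N1=(alive,v1) N1.N2=(alive,v1)
Op 8: N0 marks N0=alive -> (alive,v1)
Op 9: gossip N1<->N0 -> N1.N0=(alive,v1) N1.N1=(alive,v1) N1.N2=(alive,v1) | N0.N0=(alive,v1) N0.N1=(alive,v1) N0.N2=(alive,v1)
Op 10: N2 marks N1=dead -> (dead,v2)
Op 11: gossip N2<->N0 -> N2.N0=(alive,v1) N2.N1=(dead,v2) N2.N2=(alive,v1) | N0.N0=(alive,v1) N0.N1=(dead,v2) N0.N2=(alive,v1)
Op 12: gossip N1<->N0 -> N1.N0=(alive,v1) N1.N1=(dead,v2) N1.N2=(alive,v1) | N0.N0=(alive,v1) N0.N1=(dead,v2) N0.N2=(alive,v1)

Answer: N0=alive,1 N1=dead,2 N2=alive,1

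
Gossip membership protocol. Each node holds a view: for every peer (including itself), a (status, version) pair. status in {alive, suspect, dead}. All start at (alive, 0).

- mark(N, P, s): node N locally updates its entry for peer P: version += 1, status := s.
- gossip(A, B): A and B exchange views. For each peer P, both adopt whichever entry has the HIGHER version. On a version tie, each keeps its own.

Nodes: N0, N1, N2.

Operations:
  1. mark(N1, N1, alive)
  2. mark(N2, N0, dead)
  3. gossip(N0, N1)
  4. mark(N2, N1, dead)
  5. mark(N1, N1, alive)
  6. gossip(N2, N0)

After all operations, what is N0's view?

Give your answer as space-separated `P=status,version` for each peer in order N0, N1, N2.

Answer: N0=dead,1 N1=alive,1 N2=alive,0

Derivation:
Op 1: N1 marks N1=alive -> (alive,v1)
Op 2: N2 marks N0=dead -> (dead,v1)
Op 3: gossip N0<->N1 -> N0.N0=(alive,v0) N0.N1=(alive,v1) N0.N2=(alive,v0) | N1.N0=(alive,v0) N1.N1=(alive,v1) N1.N2=(alive,v0)
Op 4: N2 marks N1=dead -> (dead,v1)
Op 5: N1 marks N1=alive -> (alive,v2)
Op 6: gossip N2<->N0 -> N2.N0=(dead,v1) N2.N1=(dead,v1) N2.N2=(alive,v0) | N0.N0=(dead,v1) N0.N1=(alive,v1) N0.N2=(alive,v0)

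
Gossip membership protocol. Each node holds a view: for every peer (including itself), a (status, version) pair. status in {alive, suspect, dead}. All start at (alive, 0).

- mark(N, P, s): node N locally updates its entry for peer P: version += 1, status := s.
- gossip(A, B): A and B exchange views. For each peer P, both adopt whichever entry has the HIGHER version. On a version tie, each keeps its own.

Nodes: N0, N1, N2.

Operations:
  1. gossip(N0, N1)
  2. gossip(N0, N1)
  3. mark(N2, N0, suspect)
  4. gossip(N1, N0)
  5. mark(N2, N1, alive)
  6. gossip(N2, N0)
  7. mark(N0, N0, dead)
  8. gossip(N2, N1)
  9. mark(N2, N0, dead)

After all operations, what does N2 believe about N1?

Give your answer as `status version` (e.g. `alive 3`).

Op 1: gossip N0<->N1 -> N0.N0=(alive,v0) N0.N1=(alive,v0) N0.N2=(alive,v0) | N1.N0=(alive,v0) N1.N1=(alive,v0) N1.N2=(alive,v0)
Op 2: gossip N0<->N1 -> N0.N0=(alive,v0) N0.N1=(alive,v0) N0.N2=(alive,v0) | N1.N0=(alive,v0) N1.N1=(alive,v0) N1.N2=(alive,v0)
Op 3: N2 marks N0=suspect -> (suspect,v1)
Op 4: gossip N1<->N0 -> N1.N0=(alive,v0) N1.N1=(alive,v0) N1.N2=(alive,v0) | N0.N0=(alive,v0) N0.N1=(alive,v0) N0.N2=(alive,v0)
Op 5: N2 marks N1=alive -> (alive,v1)
Op 6: gossip N2<->N0 -> N2.N0=(suspect,v1) N2.N1=(alive,v1) N2.N2=(alive,v0) | N0.N0=(suspect,v1) N0.N1=(alive,v1) N0.N2=(alive,v0)
Op 7: N0 marks N0=dead -> (dead,v2)
Op 8: gossip N2<->N1 -> N2.N0=(suspect,v1) N2.N1=(alive,v1) N2.N2=(alive,v0) | N1.N0=(suspect,v1) N1.N1=(alive,v1) N1.N2=(alive,v0)
Op 9: N2 marks N0=dead -> (dead,v2)

Answer: alive 1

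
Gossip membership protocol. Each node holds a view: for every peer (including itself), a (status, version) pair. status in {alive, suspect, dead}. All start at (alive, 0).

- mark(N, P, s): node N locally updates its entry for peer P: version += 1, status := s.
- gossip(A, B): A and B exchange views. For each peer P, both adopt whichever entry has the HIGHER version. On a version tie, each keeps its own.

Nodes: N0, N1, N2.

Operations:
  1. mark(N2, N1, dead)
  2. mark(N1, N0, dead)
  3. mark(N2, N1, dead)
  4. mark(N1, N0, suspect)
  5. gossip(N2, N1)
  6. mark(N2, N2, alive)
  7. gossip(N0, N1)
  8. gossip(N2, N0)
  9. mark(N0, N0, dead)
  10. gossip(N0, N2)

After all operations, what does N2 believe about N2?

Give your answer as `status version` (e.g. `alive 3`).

Answer: alive 1

Derivation:
Op 1: N2 marks N1=dead -> (dead,v1)
Op 2: N1 marks N0=dead -> (dead,v1)
Op 3: N2 marks N1=dead -> (dead,v2)
Op 4: N1 marks N0=suspect -> (suspect,v2)
Op 5: gossip N2<->N1 -> N2.N0=(suspect,v2) N2.N1=(dead,v2) N2.N2=(alive,v0) | N1.N0=(suspect,v2) N1.N1=(dead,v2) N1.N2=(alive,v0)
Op 6: N2 marks N2=alive -> (alive,v1)
Op 7: gossip N0<->N1 -> N0.N0=(suspect,v2) N0.N1=(dead,v2) N0.N2=(alive,v0) | N1.N0=(suspect,v2) N1.N1=(dead,v2) N1.N2=(alive,v0)
Op 8: gossip N2<->N0 -> N2.N0=(suspect,v2) N2.N1=(dead,v2) N2.N2=(alive,v1) | N0.N0=(suspect,v2) N0.N1=(dead,v2) N0.N2=(alive,v1)
Op 9: N0 marks N0=dead -> (dead,v3)
Op 10: gossip N0<->N2 -> N0.N0=(dead,v3) N0.N1=(dead,v2) N0.N2=(alive,v1) | N2.N0=(dead,v3) N2.N1=(dead,v2) N2.N2=(alive,v1)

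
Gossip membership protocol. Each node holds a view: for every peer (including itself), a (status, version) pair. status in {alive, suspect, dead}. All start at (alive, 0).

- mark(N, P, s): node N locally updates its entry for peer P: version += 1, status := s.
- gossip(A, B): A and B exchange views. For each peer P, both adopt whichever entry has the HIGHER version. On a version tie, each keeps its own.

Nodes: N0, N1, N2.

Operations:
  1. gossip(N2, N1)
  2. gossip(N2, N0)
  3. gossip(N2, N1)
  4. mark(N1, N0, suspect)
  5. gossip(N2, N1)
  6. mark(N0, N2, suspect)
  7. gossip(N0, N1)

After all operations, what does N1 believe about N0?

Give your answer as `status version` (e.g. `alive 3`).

Op 1: gossip N2<->N1 -> N2.N0=(alive,v0) N2.N1=(alive,v0) N2.N2=(alive,v0) | N1.N0=(alive,v0) N1.N1=(alive,v0) N1.N2=(alive,v0)
Op 2: gossip N2<->N0 -> N2.N0=(alive,v0) N2.N1=(alive,v0) N2.N2=(alive,v0) | N0.N0=(alive,v0) N0.N1=(alive,v0) N0.N2=(alive,v0)
Op 3: gossip N2<->N1 -> N2.N0=(alive,v0) N2.N1=(alive,v0) N2.N2=(alive,v0) | N1.N0=(alive,v0) N1.N1=(alive,v0) N1.N2=(alive,v0)
Op 4: N1 marks N0=suspect -> (suspect,v1)
Op 5: gossip N2<->N1 -> N2.N0=(suspect,v1) N2.N1=(alive,v0) N2.N2=(alive,v0) | N1.N0=(suspect,v1) N1.N1=(alive,v0) N1.N2=(alive,v0)
Op 6: N0 marks N2=suspect -> (suspect,v1)
Op 7: gossip N0<->N1 -> N0.N0=(suspect,v1) N0.N1=(alive,v0) N0.N2=(suspect,v1) | N1.N0=(suspect,v1) N1.N1=(alive,v0) N1.N2=(suspect,v1)

Answer: suspect 1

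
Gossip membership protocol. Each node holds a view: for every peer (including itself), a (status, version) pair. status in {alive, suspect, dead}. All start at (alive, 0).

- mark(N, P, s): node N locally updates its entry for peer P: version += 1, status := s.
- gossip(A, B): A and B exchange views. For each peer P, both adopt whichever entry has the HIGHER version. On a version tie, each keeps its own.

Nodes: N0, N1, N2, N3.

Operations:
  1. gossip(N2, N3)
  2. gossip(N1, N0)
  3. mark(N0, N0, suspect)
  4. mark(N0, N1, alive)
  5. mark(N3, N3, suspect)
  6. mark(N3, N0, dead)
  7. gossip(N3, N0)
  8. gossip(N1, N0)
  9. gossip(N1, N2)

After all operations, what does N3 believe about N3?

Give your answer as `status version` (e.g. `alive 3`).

Answer: suspect 1

Derivation:
Op 1: gossip N2<->N3 -> N2.N0=(alive,v0) N2.N1=(alive,v0) N2.N2=(alive,v0) N2.N3=(alive,v0) | N3.N0=(alive,v0) N3.N1=(alive,v0) N3.N2=(alive,v0) N3.N3=(alive,v0)
Op 2: gossip N1<->N0 -> N1.N0=(alive,v0) N1.N1=(alive,v0) N1.N2=(alive,v0) N1.N3=(alive,v0) | N0.N0=(alive,v0) N0.N1=(alive,v0) N0.N2=(alive,v0) N0.N3=(alive,v0)
Op 3: N0 marks N0=suspect -> (suspect,v1)
Op 4: N0 marks N1=alive -> (alive,v1)
Op 5: N3 marks N3=suspect -> (suspect,v1)
Op 6: N3 marks N0=dead -> (dead,v1)
Op 7: gossip N3<->N0 -> N3.N0=(dead,v1) N3.N1=(alive,v1) N3.N2=(alive,v0) N3.N3=(suspect,v1) | N0.N0=(suspect,v1) N0.N1=(alive,v1) N0.N2=(alive,v0) N0.N3=(suspect,v1)
Op 8: gossip N1<->N0 -> N1.N0=(suspect,v1) N1.N1=(alive,v1) N1.N2=(alive,v0) N1.N3=(suspect,v1) | N0.N0=(suspect,v1) N0.N1=(alive,v1) N0.N2=(alive,v0) N0.N3=(suspect,v1)
Op 9: gossip N1<->N2 -> N1.N0=(suspect,v1) N1.N1=(alive,v1) N1.N2=(alive,v0) N1.N3=(suspect,v1) | N2.N0=(suspect,v1) N2.N1=(alive,v1) N2.N2=(alive,v0) N2.N3=(suspect,v1)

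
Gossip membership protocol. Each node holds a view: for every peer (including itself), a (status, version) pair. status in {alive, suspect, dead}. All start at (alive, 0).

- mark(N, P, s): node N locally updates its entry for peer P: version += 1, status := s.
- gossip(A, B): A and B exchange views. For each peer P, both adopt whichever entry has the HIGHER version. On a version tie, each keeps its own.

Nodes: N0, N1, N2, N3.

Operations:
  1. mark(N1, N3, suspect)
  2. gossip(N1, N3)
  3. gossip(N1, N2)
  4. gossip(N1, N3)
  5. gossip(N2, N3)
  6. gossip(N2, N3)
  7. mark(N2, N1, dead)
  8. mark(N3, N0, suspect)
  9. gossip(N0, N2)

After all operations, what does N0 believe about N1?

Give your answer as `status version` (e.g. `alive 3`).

Answer: dead 1

Derivation:
Op 1: N1 marks N3=suspect -> (suspect,v1)
Op 2: gossip N1<->N3 -> N1.N0=(alive,v0) N1.N1=(alive,v0) N1.N2=(alive,v0) N1.N3=(suspect,v1) | N3.N0=(alive,v0) N3.N1=(alive,v0) N3.N2=(alive,v0) N3.N3=(suspect,v1)
Op 3: gossip N1<->N2 -> N1.N0=(alive,v0) N1.N1=(alive,v0) N1.N2=(alive,v0) N1.N3=(suspect,v1) | N2.N0=(alive,v0) N2.N1=(alive,v0) N2.N2=(alive,v0) N2.N3=(suspect,v1)
Op 4: gossip N1<->N3 -> N1.N0=(alive,v0) N1.N1=(alive,v0) N1.N2=(alive,v0) N1.N3=(suspect,v1) | N3.N0=(alive,v0) N3.N1=(alive,v0) N3.N2=(alive,v0) N3.N3=(suspect,v1)
Op 5: gossip N2<->N3 -> N2.N0=(alive,v0) N2.N1=(alive,v0) N2.N2=(alive,v0) N2.N3=(suspect,v1) | N3.N0=(alive,v0) N3.N1=(alive,v0) N3.N2=(alive,v0) N3.N3=(suspect,v1)
Op 6: gossip N2<->N3 -> N2.N0=(alive,v0) N2.N1=(alive,v0) N2.N2=(alive,v0) N2.N3=(suspect,v1) | N3.N0=(alive,v0) N3.N1=(alive,v0) N3.N2=(alive,v0) N3.N3=(suspect,v1)
Op 7: N2 marks N1=dead -> (dead,v1)
Op 8: N3 marks N0=suspect -> (suspect,v1)
Op 9: gossip N0<->N2 -> N0.N0=(alive,v0) N0.N1=(dead,v1) N0.N2=(alive,v0) N0.N3=(suspect,v1) | N2.N0=(alive,v0) N2.N1=(dead,v1) N2.N2=(alive,v0) N2.N3=(suspect,v1)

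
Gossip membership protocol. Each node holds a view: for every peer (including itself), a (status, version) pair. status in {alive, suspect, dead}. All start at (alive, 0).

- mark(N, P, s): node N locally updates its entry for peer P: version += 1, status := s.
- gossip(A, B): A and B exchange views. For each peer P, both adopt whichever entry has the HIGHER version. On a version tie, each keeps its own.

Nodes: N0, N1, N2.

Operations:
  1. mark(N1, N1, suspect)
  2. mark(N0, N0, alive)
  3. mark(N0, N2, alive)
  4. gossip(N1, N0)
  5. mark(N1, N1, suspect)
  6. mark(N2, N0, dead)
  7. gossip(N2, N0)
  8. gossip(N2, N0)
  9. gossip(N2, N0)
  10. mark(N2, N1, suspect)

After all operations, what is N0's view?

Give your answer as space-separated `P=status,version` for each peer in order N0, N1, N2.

Op 1: N1 marks N1=suspect -> (suspect,v1)
Op 2: N0 marks N0=alive -> (alive,v1)
Op 3: N0 marks N2=alive -> (alive,v1)
Op 4: gossip N1<->N0 -> N1.N0=(alive,v1) N1.N1=(suspect,v1) N1.N2=(alive,v1) | N0.N0=(alive,v1) N0.N1=(suspect,v1) N0.N2=(alive,v1)
Op 5: N1 marks N1=suspect -> (suspect,v2)
Op 6: N2 marks N0=dead -> (dead,v1)
Op 7: gossip N2<->N0 -> N2.N0=(dead,v1) N2.N1=(suspect,v1) N2.N2=(alive,v1) | N0.N0=(alive,v1) N0.N1=(suspect,v1) N0.N2=(alive,v1)
Op 8: gossip N2<->N0 -> N2.N0=(dead,v1) N2.N1=(suspect,v1) N2.N2=(alive,v1) | N0.N0=(alive,v1) N0.N1=(suspect,v1) N0.N2=(alive,v1)
Op 9: gossip N2<->N0 -> N2.N0=(dead,v1) N2.N1=(suspect,v1) N2.N2=(alive,v1) | N0.N0=(alive,v1) N0.N1=(suspect,v1) N0.N2=(alive,v1)
Op 10: N2 marks N1=suspect -> (suspect,v2)

Answer: N0=alive,1 N1=suspect,1 N2=alive,1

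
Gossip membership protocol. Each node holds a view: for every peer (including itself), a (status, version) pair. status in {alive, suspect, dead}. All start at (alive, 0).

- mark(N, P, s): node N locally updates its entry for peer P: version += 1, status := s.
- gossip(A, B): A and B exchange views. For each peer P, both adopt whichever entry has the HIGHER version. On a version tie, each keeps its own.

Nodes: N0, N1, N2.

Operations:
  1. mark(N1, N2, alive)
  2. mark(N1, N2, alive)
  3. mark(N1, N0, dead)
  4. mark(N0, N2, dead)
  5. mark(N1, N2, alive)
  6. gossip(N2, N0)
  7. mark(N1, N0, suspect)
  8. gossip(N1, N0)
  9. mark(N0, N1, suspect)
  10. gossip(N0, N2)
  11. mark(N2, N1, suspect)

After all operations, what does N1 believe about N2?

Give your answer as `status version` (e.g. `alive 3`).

Answer: alive 3

Derivation:
Op 1: N1 marks N2=alive -> (alive,v1)
Op 2: N1 marks N2=alive -> (alive,v2)
Op 3: N1 marks N0=dead -> (dead,v1)
Op 4: N0 marks N2=dead -> (dead,v1)
Op 5: N1 marks N2=alive -> (alive,v3)
Op 6: gossip N2<->N0 -> N2.N0=(alive,v0) N2.N1=(alive,v0) N2.N2=(dead,v1) | N0.N0=(alive,v0) N0.N1=(alive,v0) N0.N2=(dead,v1)
Op 7: N1 marks N0=suspect -> (suspect,v2)
Op 8: gossip N1<->N0 -> N1.N0=(suspect,v2) N1.N1=(alive,v0) N1.N2=(alive,v3) | N0.N0=(suspect,v2) N0.N1=(alive,v0) N0.N2=(alive,v3)
Op 9: N0 marks N1=suspect -> (suspect,v1)
Op 10: gossip N0<->N2 -> N0.N0=(suspect,v2) N0.N1=(suspect,v1) N0.N2=(alive,v3) | N2.N0=(suspect,v2) N2.N1=(suspect,v1) N2.N2=(alive,v3)
Op 11: N2 marks N1=suspect -> (suspect,v2)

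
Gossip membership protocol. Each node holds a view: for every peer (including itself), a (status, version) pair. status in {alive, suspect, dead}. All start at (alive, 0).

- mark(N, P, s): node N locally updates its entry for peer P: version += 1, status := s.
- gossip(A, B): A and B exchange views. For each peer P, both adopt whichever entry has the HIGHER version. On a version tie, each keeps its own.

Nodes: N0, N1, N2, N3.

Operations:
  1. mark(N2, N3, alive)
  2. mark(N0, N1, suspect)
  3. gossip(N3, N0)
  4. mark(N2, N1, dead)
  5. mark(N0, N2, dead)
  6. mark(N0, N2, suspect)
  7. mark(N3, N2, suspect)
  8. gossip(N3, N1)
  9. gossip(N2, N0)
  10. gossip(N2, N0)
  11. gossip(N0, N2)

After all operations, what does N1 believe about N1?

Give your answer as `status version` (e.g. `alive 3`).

Op 1: N2 marks N3=alive -> (alive,v1)
Op 2: N0 marks N1=suspect -> (suspect,v1)
Op 3: gossip N3<->N0 -> N3.N0=(alive,v0) N3.N1=(suspect,v1) N3.N2=(alive,v0) N3.N3=(alive,v0) | N0.N0=(alive,v0) N0.N1=(suspect,v1) N0.N2=(alive,v0) N0.N3=(alive,v0)
Op 4: N2 marks N1=dead -> (dead,v1)
Op 5: N0 marks N2=dead -> (dead,v1)
Op 6: N0 marks N2=suspect -> (suspect,v2)
Op 7: N3 marks N2=suspect -> (suspect,v1)
Op 8: gossip N3<->N1 -> N3.N0=(alive,v0) N3.N1=(suspect,v1) N3.N2=(suspect,v1) N3.N3=(alive,v0) | N1.N0=(alive,v0) N1.N1=(suspect,v1) N1.N2=(suspect,v1) N1.N3=(alive,v0)
Op 9: gossip N2<->N0 -> N2.N0=(alive,v0) N2.N1=(dead,v1) N2.N2=(suspect,v2) N2.N3=(alive,v1) | N0.N0=(alive,v0) N0.N1=(suspect,v1) N0.N2=(suspect,v2) N0.N3=(alive,v1)
Op 10: gossip N2<->N0 -> N2.N0=(alive,v0) N2.N1=(dead,v1) N2.N2=(suspect,v2) N2.N3=(alive,v1) | N0.N0=(alive,v0) N0.N1=(suspect,v1) N0.N2=(suspect,v2) N0.N3=(alive,v1)
Op 11: gossip N0<->N2 -> N0.N0=(alive,v0) N0.N1=(suspect,v1) N0.N2=(suspect,v2) N0.N3=(alive,v1) | N2.N0=(alive,v0) N2.N1=(dead,v1) N2.N2=(suspect,v2) N2.N3=(alive,v1)

Answer: suspect 1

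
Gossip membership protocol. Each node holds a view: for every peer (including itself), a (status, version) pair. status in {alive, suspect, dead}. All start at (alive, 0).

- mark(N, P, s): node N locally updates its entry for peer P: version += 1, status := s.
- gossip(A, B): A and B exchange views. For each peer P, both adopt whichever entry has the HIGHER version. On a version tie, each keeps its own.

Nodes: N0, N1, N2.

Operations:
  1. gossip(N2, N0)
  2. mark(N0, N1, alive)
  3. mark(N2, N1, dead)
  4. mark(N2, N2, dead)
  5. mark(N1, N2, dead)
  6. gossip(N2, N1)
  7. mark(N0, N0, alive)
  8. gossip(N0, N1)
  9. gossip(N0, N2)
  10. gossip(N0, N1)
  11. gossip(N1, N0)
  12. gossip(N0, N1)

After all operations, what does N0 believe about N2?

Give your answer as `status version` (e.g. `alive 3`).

Op 1: gossip N2<->N0 -> N2.N0=(alive,v0) N2.N1=(alive,v0) N2.N2=(alive,v0) | N0.N0=(alive,v0) N0.N1=(alive,v0) N0.N2=(alive,v0)
Op 2: N0 marks N1=alive -> (alive,v1)
Op 3: N2 marks N1=dead -> (dead,v1)
Op 4: N2 marks N2=dead -> (dead,v1)
Op 5: N1 marks N2=dead -> (dead,v1)
Op 6: gossip N2<->N1 -> N2.N0=(alive,v0) N2.N1=(dead,v1) N2.N2=(dead,v1) | N1.N0=(alive,v0) N1.N1=(dead,v1) N1.N2=(dead,v1)
Op 7: N0 marks N0=alive -> (alive,v1)
Op 8: gossip N0<->N1 -> N0.N0=(alive,v1) N0.N1=(alive,v1) N0.N2=(dead,v1) | N1.N0=(alive,v1) N1.N1=(dead,v1) N1.N2=(dead,v1)
Op 9: gossip N0<->N2 -> N0.N0=(alive,v1) N0.N1=(alive,v1) N0.N2=(dead,v1) | N2.N0=(alive,v1) N2.N1=(dead,v1) N2.N2=(dead,v1)
Op 10: gossip N0<->N1 -> N0.N0=(alive,v1) N0.N1=(alive,v1) N0.N2=(dead,v1) | N1.N0=(alive,v1) N1.N1=(dead,v1) N1.N2=(dead,v1)
Op 11: gossip N1<->N0 -> N1.N0=(alive,v1) N1.N1=(dead,v1) N1.N2=(dead,v1) | N0.N0=(alive,v1) N0.N1=(alive,v1) N0.N2=(dead,v1)
Op 12: gossip N0<->N1 -> N0.N0=(alive,v1) N0.N1=(alive,v1) N0.N2=(dead,v1) | N1.N0=(alive,v1) N1.N1=(dead,v1) N1.N2=(dead,v1)

Answer: dead 1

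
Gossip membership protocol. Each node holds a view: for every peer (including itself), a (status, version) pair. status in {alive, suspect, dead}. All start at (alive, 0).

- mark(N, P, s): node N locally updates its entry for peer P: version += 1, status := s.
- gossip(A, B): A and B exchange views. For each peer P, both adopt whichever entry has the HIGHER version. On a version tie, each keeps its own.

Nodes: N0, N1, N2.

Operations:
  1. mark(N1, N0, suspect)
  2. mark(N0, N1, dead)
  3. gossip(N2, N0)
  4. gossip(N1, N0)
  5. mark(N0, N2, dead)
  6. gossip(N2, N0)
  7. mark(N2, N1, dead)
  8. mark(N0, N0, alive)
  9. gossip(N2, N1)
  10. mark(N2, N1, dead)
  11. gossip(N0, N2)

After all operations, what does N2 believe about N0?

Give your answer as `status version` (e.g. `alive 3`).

Op 1: N1 marks N0=suspect -> (suspect,v1)
Op 2: N0 marks N1=dead -> (dead,v1)
Op 3: gossip N2<->N0 -> N2.N0=(alive,v0) N2.N1=(dead,v1) N2.N2=(alive,v0) | N0.N0=(alive,v0) N0.N1=(dead,v1) N0.N2=(alive,v0)
Op 4: gossip N1<->N0 -> N1.N0=(suspect,v1) N1.N1=(dead,v1) N1.N2=(alive,v0) | N0.N0=(suspect,v1) N0.N1=(dead,v1) N0.N2=(alive,v0)
Op 5: N0 marks N2=dead -> (dead,v1)
Op 6: gossip N2<->N0 -> N2.N0=(suspect,v1) N2.N1=(dead,v1) N2.N2=(dead,v1) | N0.N0=(suspect,v1) N0.N1=(dead,v1) N0.N2=(dead,v1)
Op 7: N2 marks N1=dead -> (dead,v2)
Op 8: N0 marks N0=alive -> (alive,v2)
Op 9: gossip N2<->N1 -> N2.N0=(suspect,v1) N2.N1=(dead,v2) N2.N2=(dead,v1) | N1.N0=(suspect,v1) N1.N1=(dead,v2) N1.N2=(dead,v1)
Op 10: N2 marks N1=dead -> (dead,v3)
Op 11: gossip N0<->N2 -> N0.N0=(alive,v2) N0.N1=(dead,v3) N0.N2=(dead,v1) | N2.N0=(alive,v2) N2.N1=(dead,v3) N2.N2=(dead,v1)

Answer: alive 2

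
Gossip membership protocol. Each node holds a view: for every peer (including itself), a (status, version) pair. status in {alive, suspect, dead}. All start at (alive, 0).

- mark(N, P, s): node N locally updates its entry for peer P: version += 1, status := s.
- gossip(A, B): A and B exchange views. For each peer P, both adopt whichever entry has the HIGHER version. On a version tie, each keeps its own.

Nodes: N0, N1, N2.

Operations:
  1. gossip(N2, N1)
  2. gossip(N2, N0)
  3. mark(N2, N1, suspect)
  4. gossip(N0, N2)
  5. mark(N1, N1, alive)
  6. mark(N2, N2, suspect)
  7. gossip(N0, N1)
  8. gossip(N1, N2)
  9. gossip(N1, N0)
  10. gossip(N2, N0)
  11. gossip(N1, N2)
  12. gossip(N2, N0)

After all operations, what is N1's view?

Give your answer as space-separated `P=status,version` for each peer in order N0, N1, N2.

Op 1: gossip N2<->N1 -> N2.N0=(alive,v0) N2.N1=(alive,v0) N2.N2=(alive,v0) | N1.N0=(alive,v0) N1.N1=(alive,v0) N1.N2=(alive,v0)
Op 2: gossip N2<->N0 -> N2.N0=(alive,v0) N2.N1=(alive,v0) N2.N2=(alive,v0) | N0.N0=(alive,v0) N0.N1=(alive,v0) N0.N2=(alive,v0)
Op 3: N2 marks N1=suspect -> (suspect,v1)
Op 4: gossip N0<->N2 -> N0.N0=(alive,v0) N0.N1=(suspect,v1) N0.N2=(alive,v0) | N2.N0=(alive,v0) N2.N1=(suspect,v1) N2.N2=(alive,v0)
Op 5: N1 marks N1=alive -> (alive,v1)
Op 6: N2 marks N2=suspect -> (suspect,v1)
Op 7: gossip N0<->N1 -> N0.N0=(alive,v0) N0.N1=(suspect,v1) N0.N2=(alive,v0) | N1.N0=(alive,v0) N1.N1=(alive,v1) N1.N2=(alive,v0)
Op 8: gossip N1<->N2 -> N1.N0=(alive,v0) N1.N1=(alive,v1) N1.N2=(suspect,v1) | N2.N0=(alive,v0) N2.N1=(suspect,v1) N2.N2=(suspect,v1)
Op 9: gossip N1<->N0 -> N1.N0=(alive,v0) N1.N1=(alive,v1) N1.N2=(suspect,v1) | N0.N0=(alive,v0) N0.N1=(suspect,v1) N0.N2=(suspect,v1)
Op 10: gossip N2<->N0 -> N2.N0=(alive,v0) N2.N1=(suspect,v1) N2.N2=(suspect,v1) | N0.N0=(alive,v0) N0.N1=(suspect,v1) N0.N2=(suspect,v1)
Op 11: gossip N1<->N2 -> N1.N0=(alive,v0) N1.N1=(alive,v1) N1.N2=(suspect,v1) | N2.N0=(alive,v0) N2.N1=(suspect,v1) N2.N2=(suspect,v1)
Op 12: gossip N2<->N0 -> N2.N0=(alive,v0) N2.N1=(suspect,v1) N2.N2=(suspect,v1) | N0.N0=(alive,v0) N0.N1=(suspect,v1) N0.N2=(suspect,v1)

Answer: N0=alive,0 N1=alive,1 N2=suspect,1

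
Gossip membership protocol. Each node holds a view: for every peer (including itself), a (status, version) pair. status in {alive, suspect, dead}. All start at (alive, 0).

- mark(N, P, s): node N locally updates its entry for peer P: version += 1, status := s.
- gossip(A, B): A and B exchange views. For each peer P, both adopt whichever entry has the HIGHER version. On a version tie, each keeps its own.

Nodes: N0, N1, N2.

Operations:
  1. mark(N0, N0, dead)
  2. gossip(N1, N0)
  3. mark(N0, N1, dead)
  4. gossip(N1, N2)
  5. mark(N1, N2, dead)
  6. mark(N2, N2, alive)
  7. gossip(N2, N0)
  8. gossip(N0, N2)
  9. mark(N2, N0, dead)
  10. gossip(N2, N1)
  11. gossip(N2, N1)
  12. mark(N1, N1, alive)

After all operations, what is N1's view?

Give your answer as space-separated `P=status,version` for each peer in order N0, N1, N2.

Op 1: N0 marks N0=dead -> (dead,v1)
Op 2: gossip N1<->N0 -> N1.N0=(dead,v1) N1.N1=(alive,v0) N1.N2=(alive,v0) | N0.N0=(dead,v1) N0.N1=(alive,v0) N0.N2=(alive,v0)
Op 3: N0 marks N1=dead -> (dead,v1)
Op 4: gossip N1<->N2 -> N1.N0=(dead,v1) N1.N1=(alive,v0) N1.N2=(alive,v0) | N2.N0=(dead,v1) N2.N1=(alive,v0) N2.N2=(alive,v0)
Op 5: N1 marks N2=dead -> (dead,v1)
Op 6: N2 marks N2=alive -> (alive,v1)
Op 7: gossip N2<->N0 -> N2.N0=(dead,v1) N2.N1=(dead,v1) N2.N2=(alive,v1) | N0.N0=(dead,v1) N0.N1=(dead,v1) N0.N2=(alive,v1)
Op 8: gossip N0<->N2 -> N0.N0=(dead,v1) N0.N1=(dead,v1) N0.N2=(alive,v1) | N2.N0=(dead,v1) N2.N1=(dead,v1) N2.N2=(alive,v1)
Op 9: N2 marks N0=dead -> (dead,v2)
Op 10: gossip N2<->N1 -> N2.N0=(dead,v2) N2.N1=(dead,v1) N2.N2=(alive,v1) | N1.N0=(dead,v2) N1.N1=(dead,v1) N1.N2=(dead,v1)
Op 11: gossip N2<->N1 -> N2.N0=(dead,v2) N2.N1=(dead,v1) N2.N2=(alive,v1) | N1.N0=(dead,v2) N1.N1=(dead,v1) N1.N2=(dead,v1)
Op 12: N1 marks N1=alive -> (alive,v2)

Answer: N0=dead,2 N1=alive,2 N2=dead,1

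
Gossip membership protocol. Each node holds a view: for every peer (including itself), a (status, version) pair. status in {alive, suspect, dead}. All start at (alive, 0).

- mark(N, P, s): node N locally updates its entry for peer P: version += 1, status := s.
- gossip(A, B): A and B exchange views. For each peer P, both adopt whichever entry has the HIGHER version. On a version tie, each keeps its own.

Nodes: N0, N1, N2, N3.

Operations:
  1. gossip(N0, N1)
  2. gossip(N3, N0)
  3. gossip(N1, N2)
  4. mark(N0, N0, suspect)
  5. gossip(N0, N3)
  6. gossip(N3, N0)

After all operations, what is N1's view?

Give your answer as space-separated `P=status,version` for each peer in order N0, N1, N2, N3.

Answer: N0=alive,0 N1=alive,0 N2=alive,0 N3=alive,0

Derivation:
Op 1: gossip N0<->N1 -> N0.N0=(alive,v0) N0.N1=(alive,v0) N0.N2=(alive,v0) N0.N3=(alive,v0) | N1.N0=(alive,v0) N1.N1=(alive,v0) N1.N2=(alive,v0) N1.N3=(alive,v0)
Op 2: gossip N3<->N0 -> N3.N0=(alive,v0) N3.N1=(alive,v0) N3.N2=(alive,v0) N3.N3=(alive,v0) | N0.N0=(alive,v0) N0.N1=(alive,v0) N0.N2=(alive,v0) N0.N3=(alive,v0)
Op 3: gossip N1<->N2 -> N1.N0=(alive,v0) N1.N1=(alive,v0) N1.N2=(alive,v0) N1.N3=(alive,v0) | N2.N0=(alive,v0) N2.N1=(alive,v0) N2.N2=(alive,v0) N2.N3=(alive,v0)
Op 4: N0 marks N0=suspect -> (suspect,v1)
Op 5: gossip N0<->N3 -> N0.N0=(suspect,v1) N0.N1=(alive,v0) N0.N2=(alive,v0) N0.N3=(alive,v0) | N3.N0=(suspect,v1) N3.N1=(alive,v0) N3.N2=(alive,v0) N3.N3=(alive,v0)
Op 6: gossip N3<->N0 -> N3.N0=(suspect,v1) N3.N1=(alive,v0) N3.N2=(alive,v0) N3.N3=(alive,v0) | N0.N0=(suspect,v1) N0.N1=(alive,v0) N0.N2=(alive,v0) N0.N3=(alive,v0)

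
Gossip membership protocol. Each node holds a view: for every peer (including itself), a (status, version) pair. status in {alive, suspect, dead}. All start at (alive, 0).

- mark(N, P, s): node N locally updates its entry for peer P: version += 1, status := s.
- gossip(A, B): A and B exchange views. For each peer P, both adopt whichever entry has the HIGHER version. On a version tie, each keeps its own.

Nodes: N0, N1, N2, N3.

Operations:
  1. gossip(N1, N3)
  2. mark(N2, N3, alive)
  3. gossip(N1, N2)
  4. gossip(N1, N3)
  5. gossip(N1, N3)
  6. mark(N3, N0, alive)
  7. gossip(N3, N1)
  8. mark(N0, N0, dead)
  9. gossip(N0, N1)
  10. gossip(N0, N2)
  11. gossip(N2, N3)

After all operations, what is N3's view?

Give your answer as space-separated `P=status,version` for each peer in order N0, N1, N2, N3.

Op 1: gossip N1<->N3 -> N1.N0=(alive,v0) N1.N1=(alive,v0) N1.N2=(alive,v0) N1.N3=(alive,v0) | N3.N0=(alive,v0) N3.N1=(alive,v0) N3.N2=(alive,v0) N3.N3=(alive,v0)
Op 2: N2 marks N3=alive -> (alive,v1)
Op 3: gossip N1<->N2 -> N1.N0=(alive,v0) N1.N1=(alive,v0) N1.N2=(alive,v0) N1.N3=(alive,v1) | N2.N0=(alive,v0) N2.N1=(alive,v0) N2.N2=(alive,v0) N2.N3=(alive,v1)
Op 4: gossip N1<->N3 -> N1.N0=(alive,v0) N1.N1=(alive,v0) N1.N2=(alive,v0) N1.N3=(alive,v1) | N3.N0=(alive,v0) N3.N1=(alive,v0) N3.N2=(alive,v0) N3.N3=(alive,v1)
Op 5: gossip N1<->N3 -> N1.N0=(alive,v0) N1.N1=(alive,v0) N1.N2=(alive,v0) N1.N3=(alive,v1) | N3.N0=(alive,v0) N3.N1=(alive,v0) N3.N2=(alive,v0) N3.N3=(alive,v1)
Op 6: N3 marks N0=alive -> (alive,v1)
Op 7: gossip N3<->N1 -> N3.N0=(alive,v1) N3.N1=(alive,v0) N3.N2=(alive,v0) N3.N3=(alive,v1) | N1.N0=(alive,v1) N1.N1=(alive,v0) N1.N2=(alive,v0) N1.N3=(alive,v1)
Op 8: N0 marks N0=dead -> (dead,v1)
Op 9: gossip N0<->N1 -> N0.N0=(dead,v1) N0.N1=(alive,v0) N0.N2=(alive,v0) N0.N3=(alive,v1) | N1.N0=(alive,v1) N1.N1=(alive,v0) N1.N2=(alive,v0) N1.N3=(alive,v1)
Op 10: gossip N0<->N2 -> N0.N0=(dead,v1) N0.N1=(alive,v0) N0.N2=(alive,v0) N0.N3=(alive,v1) | N2.N0=(dead,v1) N2.N1=(alive,v0) N2.N2=(alive,v0) N2.N3=(alive,v1)
Op 11: gossip N2<->N3 -> N2.N0=(dead,v1) N2.N1=(alive,v0) N2.N2=(alive,v0) N2.N3=(alive,v1) | N3.N0=(alive,v1) N3.N1=(alive,v0) N3.N2=(alive,v0) N3.N3=(alive,v1)

Answer: N0=alive,1 N1=alive,0 N2=alive,0 N3=alive,1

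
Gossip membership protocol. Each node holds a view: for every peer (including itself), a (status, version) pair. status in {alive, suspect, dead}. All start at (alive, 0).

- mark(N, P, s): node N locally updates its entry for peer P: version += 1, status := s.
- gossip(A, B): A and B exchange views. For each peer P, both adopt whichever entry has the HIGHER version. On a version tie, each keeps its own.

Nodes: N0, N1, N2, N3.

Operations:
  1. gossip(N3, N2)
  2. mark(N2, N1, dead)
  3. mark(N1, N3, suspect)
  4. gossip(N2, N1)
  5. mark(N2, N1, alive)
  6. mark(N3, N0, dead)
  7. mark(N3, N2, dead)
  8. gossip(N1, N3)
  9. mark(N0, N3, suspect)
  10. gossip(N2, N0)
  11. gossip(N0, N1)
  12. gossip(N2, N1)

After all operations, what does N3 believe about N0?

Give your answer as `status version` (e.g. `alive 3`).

Op 1: gossip N3<->N2 -> N3.N0=(alive,v0) N3.N1=(alive,v0) N3.N2=(alive,v0) N3.N3=(alive,v0) | N2.N0=(alive,v0) N2.N1=(alive,v0) N2.N2=(alive,v0) N2.N3=(alive,v0)
Op 2: N2 marks N1=dead -> (dead,v1)
Op 3: N1 marks N3=suspect -> (suspect,v1)
Op 4: gossip N2<->N1 -> N2.N0=(alive,v0) N2.N1=(dead,v1) N2.N2=(alive,v0) N2.N3=(suspect,v1) | N1.N0=(alive,v0) N1.N1=(dead,v1) N1.N2=(alive,v0) N1.N3=(suspect,v1)
Op 5: N2 marks N1=alive -> (alive,v2)
Op 6: N3 marks N0=dead -> (dead,v1)
Op 7: N3 marks N2=dead -> (dead,v1)
Op 8: gossip N1<->N3 -> N1.N0=(dead,v1) N1.N1=(dead,v1) N1.N2=(dead,v1) N1.N3=(suspect,v1) | N3.N0=(dead,v1) N3.N1=(dead,v1) N3.N2=(dead,v1) N3.N3=(suspect,v1)
Op 9: N0 marks N3=suspect -> (suspect,v1)
Op 10: gossip N2<->N0 -> N2.N0=(alive,v0) N2.N1=(alive,v2) N2.N2=(alive,v0) N2.N3=(suspect,v1) | N0.N0=(alive,v0) N0.N1=(alive,v2) N0.N2=(alive,v0) N0.N3=(suspect,v1)
Op 11: gossip N0<->N1 -> N0.N0=(dead,v1) N0.N1=(alive,v2) N0.N2=(dead,v1) N0.N3=(suspect,v1) | N1.N0=(dead,v1) N1.N1=(alive,v2) N1.N2=(dead,v1) N1.N3=(suspect,v1)
Op 12: gossip N2<->N1 -> N2.N0=(dead,v1) N2.N1=(alive,v2) N2.N2=(dead,v1) N2.N3=(suspect,v1) | N1.N0=(dead,v1) N1.N1=(alive,v2) N1.N2=(dead,v1) N1.N3=(suspect,v1)

Answer: dead 1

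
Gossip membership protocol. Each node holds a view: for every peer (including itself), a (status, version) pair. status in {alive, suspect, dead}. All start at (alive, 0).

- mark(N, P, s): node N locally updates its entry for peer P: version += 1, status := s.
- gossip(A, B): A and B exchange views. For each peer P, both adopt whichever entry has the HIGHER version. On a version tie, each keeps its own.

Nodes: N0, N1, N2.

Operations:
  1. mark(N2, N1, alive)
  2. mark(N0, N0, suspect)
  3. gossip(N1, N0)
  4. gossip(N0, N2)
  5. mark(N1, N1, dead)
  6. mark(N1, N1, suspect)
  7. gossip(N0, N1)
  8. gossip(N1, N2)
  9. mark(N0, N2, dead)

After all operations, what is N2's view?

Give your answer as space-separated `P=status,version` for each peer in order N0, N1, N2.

Op 1: N2 marks N1=alive -> (alive,v1)
Op 2: N0 marks N0=suspect -> (suspect,v1)
Op 3: gossip N1<->N0 -> N1.N0=(suspect,v1) N1.N1=(alive,v0) N1.N2=(alive,v0) | N0.N0=(suspect,v1) N0.N1=(alive,v0) N0.N2=(alive,v0)
Op 4: gossip N0<->N2 -> N0.N0=(suspect,v1) N0.N1=(alive,v1) N0.N2=(alive,v0) | N2.N0=(suspect,v1) N2.N1=(alive,v1) N2.N2=(alive,v0)
Op 5: N1 marks N1=dead -> (dead,v1)
Op 6: N1 marks N1=suspect -> (suspect,v2)
Op 7: gossip N0<->N1 -> N0.N0=(suspect,v1) N0.N1=(suspect,v2) N0.N2=(alive,v0) | N1.N0=(suspect,v1) N1.N1=(suspect,v2) N1.N2=(alive,v0)
Op 8: gossip N1<->N2 -> N1.N0=(suspect,v1) N1.N1=(suspect,v2) N1.N2=(alive,v0) | N2.N0=(suspect,v1) N2.N1=(suspect,v2) N2.N2=(alive,v0)
Op 9: N0 marks N2=dead -> (dead,v1)

Answer: N0=suspect,1 N1=suspect,2 N2=alive,0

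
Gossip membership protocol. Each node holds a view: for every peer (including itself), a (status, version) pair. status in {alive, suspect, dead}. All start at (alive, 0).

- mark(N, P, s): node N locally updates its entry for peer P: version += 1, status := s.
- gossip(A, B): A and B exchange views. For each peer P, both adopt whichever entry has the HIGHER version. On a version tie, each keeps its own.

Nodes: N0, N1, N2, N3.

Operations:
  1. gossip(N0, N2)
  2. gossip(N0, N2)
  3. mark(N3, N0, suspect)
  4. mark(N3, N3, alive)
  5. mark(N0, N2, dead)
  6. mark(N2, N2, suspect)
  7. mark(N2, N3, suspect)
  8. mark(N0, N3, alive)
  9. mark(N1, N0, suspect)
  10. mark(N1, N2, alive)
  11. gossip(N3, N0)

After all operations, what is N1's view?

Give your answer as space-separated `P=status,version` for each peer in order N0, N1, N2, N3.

Answer: N0=suspect,1 N1=alive,0 N2=alive,1 N3=alive,0

Derivation:
Op 1: gossip N0<->N2 -> N0.N0=(alive,v0) N0.N1=(alive,v0) N0.N2=(alive,v0) N0.N3=(alive,v0) | N2.N0=(alive,v0) N2.N1=(alive,v0) N2.N2=(alive,v0) N2.N3=(alive,v0)
Op 2: gossip N0<->N2 -> N0.N0=(alive,v0) N0.N1=(alive,v0) N0.N2=(alive,v0) N0.N3=(alive,v0) | N2.N0=(alive,v0) N2.N1=(alive,v0) N2.N2=(alive,v0) N2.N3=(alive,v0)
Op 3: N3 marks N0=suspect -> (suspect,v1)
Op 4: N3 marks N3=alive -> (alive,v1)
Op 5: N0 marks N2=dead -> (dead,v1)
Op 6: N2 marks N2=suspect -> (suspect,v1)
Op 7: N2 marks N3=suspect -> (suspect,v1)
Op 8: N0 marks N3=alive -> (alive,v1)
Op 9: N1 marks N0=suspect -> (suspect,v1)
Op 10: N1 marks N2=alive -> (alive,v1)
Op 11: gossip N3<->N0 -> N3.N0=(suspect,v1) N3.N1=(alive,v0) N3.N2=(dead,v1) N3.N3=(alive,v1) | N0.N0=(suspect,v1) N0.N1=(alive,v0) N0.N2=(dead,v1) N0.N3=(alive,v1)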